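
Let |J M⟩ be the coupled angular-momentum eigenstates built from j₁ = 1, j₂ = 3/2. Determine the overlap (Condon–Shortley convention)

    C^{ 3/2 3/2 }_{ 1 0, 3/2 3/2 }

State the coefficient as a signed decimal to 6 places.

j₁+j₂−J=1  J+j₁−j₂=1  J−j₁+j₂=2  j₁+j₂+J+1=5
(j₁±m₁, j₂±m₂, J±M) = (1,1,3,0,3,0)
P² = 12/5
sum k=1..1:
  [1] −1/2 = -1/2
S = -1/2
C² = P²·S² = 3/5 ; C = -0.774597

-0.774597  (= −√(3/5))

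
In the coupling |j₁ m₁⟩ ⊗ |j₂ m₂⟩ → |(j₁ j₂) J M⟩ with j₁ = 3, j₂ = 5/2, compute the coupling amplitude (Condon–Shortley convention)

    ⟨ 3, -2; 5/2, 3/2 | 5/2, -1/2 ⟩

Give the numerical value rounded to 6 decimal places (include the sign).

−√(1/14) ≈ -0.267261

√[6·3!3!2!/9! · 1!5!4!1!2!3!] = √(288/7)
  +(−1)^2/∏(2,1,3,2,0,0)! = 1/24  (running 1/24)
  +(−1)^3/∏(3,0,2,1,1,1)! = -1/12  (running -1/24)
⟨..|..⟩ = √(288/7)·(-1/24) = -0.267261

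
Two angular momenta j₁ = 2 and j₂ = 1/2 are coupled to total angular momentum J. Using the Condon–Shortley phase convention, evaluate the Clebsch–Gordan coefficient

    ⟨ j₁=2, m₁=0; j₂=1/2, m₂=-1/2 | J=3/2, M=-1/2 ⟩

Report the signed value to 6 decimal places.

triangle: 1!·3!·0!/5! = 6/120
(j±m)!: 2!·2!·0!·1!·1!·2! = 8
prefactor² = (2J+1)·Δ·N² = 8/5
  k=0: +1/(0!·1!·2!·0!·1!·0!) = 1/2
Σ = 1/2  ⇒  CG² = 8/5·1/2² = 2/5
CG = +√(2/5) = +0.632456

+0.632456  (= +√(2/5))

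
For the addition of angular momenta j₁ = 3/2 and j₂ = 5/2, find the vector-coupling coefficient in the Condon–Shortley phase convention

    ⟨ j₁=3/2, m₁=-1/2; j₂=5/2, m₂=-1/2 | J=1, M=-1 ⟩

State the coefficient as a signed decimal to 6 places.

+0.387298  (= +√(3/20))

j₁+j₂−J=3  J+j₁−j₂=0  J−j₁+j₂=2  j₁+j₂+J+1=6
(j₁±m₁, j₂±m₂, J±M) = (1,2,2,3,0,2)
P² = 12/5
sum k=2..2:
  [2] +1/4 = 1/4
S = 1/4
C² = P²·S² = 3/20 ; C = +0.387298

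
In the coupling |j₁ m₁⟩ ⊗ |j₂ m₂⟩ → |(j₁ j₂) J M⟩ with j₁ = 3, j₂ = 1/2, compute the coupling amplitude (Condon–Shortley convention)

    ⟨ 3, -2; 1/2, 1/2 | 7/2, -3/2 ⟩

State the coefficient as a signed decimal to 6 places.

+0.534522  (= +√(2/7))

√[8·0!6!1!/8! · 1!5!1!0!2!5!] = √(28800/7)
  +(−1)^0/∏(0,0,5,1,1,0)! = 1/120  (running 1/120)
⟨..|..⟩ = √(28800/7)·(1/120) = +0.534522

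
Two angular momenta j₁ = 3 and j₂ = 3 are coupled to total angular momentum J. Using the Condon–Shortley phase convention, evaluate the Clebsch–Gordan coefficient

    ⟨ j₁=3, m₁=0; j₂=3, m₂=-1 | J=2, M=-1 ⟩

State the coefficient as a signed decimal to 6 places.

j₁+j₂−J=4  J+j₁−j₂=2  J−j₁+j₂=2  j₁+j₂+J+1=9
(j₁±m₁, j₂±m₂, J±M) = (3,3,2,4,1,3)
P² = 96/7
sum k=1..2:
  [1] −1/12 = -1/12
  [2] +1/8 = 1/8
S = 1/24
C² = P²·S² = 1/42 ; C = +0.154303

+0.154303  (= +√(1/42))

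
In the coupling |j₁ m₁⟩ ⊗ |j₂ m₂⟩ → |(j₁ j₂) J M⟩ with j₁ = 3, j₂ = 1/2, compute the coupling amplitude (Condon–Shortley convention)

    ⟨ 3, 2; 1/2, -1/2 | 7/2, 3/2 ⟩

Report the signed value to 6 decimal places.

triangle: 0!×6!×1!/8! = 720/40320
(j±m)!: 5!×1!×0!×1!×5!×2! = 28800
prefactor² = (2J+1)×Δ×N² = 28800/7
  k=0: +1/(0!×0!×1!×0!×5!×1!) = 1/120
Σ = 1/120  ⇒  CG² = 28800/7×1/120² = 2/7
CG = +√(2/7) = +0.534522

+0.534522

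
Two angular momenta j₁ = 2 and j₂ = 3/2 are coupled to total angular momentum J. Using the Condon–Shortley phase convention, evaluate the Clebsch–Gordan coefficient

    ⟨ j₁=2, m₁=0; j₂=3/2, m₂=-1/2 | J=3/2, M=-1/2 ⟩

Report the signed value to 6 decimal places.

-0.447214

triangle: 2!*2!*1!/6! = 4/720
(j±m)!: 2!*2!*1!*2!*1!*2! = 16
prefactor² = (2J+1)*Δ*N² = 16/45
  k=0: +1/(0!*2!*2!*1!*0!*0!) = 1/4
  k=1: −1/(1!*1!*1!*0!*1!*1!) = -1
Σ = -3/4  ⇒  CG² = 16/45*(-3/4)² = 1/5
CG = −√(1/5) = -0.447214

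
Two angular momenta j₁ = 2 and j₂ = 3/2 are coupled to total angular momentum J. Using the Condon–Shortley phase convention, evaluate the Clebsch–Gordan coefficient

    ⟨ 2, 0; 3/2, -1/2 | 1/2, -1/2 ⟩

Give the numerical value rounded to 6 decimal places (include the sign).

triangle: 3!×1!×0!/5! = 6/120
(j±m)!: 2!×2!×1!×2!×0!×1! = 8
prefactor² = (2J+1)×Δ×N² = 4/5
  k=1: −1/(1!×2!×1!×0!×0!×0!) = -1/2
Σ = -1/2  ⇒  CG² = 4/5×(-1/2)² = 1/5
CG = −√(1/5) = -0.447214

-0.447214  (= −√(1/5))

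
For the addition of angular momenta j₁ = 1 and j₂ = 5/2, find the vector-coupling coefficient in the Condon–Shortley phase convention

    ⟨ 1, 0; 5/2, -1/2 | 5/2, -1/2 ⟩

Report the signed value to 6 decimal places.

+0.169031

j₁+j₂−J=1  J+j₁−j₂=1  J−j₁+j₂=4  j₁+j₂+J+1=7
(j₁±m₁, j₂±m₂, J±M) = (1,1,2,3,2,3)
P² = 144/35
sum k=0..1:
  [0] +1/4 = 1/4
  [1] −1/6 = -1/6
S = 1/12
C² = P²·S² = 1/35 ; C = +0.169031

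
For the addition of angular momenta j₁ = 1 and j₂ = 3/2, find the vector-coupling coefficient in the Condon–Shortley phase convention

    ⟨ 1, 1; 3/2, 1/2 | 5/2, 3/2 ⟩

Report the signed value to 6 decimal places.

j₁+j₂−J=0  J+j₁−j₂=2  J−j₁+j₂=3  j₁+j₂+J+1=6
(j₁±m₁, j₂±m₂, J±M) = (2,0,2,1,4,1)
P² = 48/5
sum k=0..0:
  [0] +1/4 = 1/4
S = 1/4
C² = P²·S² = 3/5 ; C = +0.774597

+0.774597  (= +√(3/5))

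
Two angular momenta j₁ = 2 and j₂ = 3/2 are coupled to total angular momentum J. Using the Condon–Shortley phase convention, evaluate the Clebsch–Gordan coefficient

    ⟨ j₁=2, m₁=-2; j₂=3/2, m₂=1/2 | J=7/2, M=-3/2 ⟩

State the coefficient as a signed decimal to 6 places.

j₁+j₂−J=0  J+j₁−j₂=4  J−j₁+j₂=3  j₁+j₂+J+1=8
(j₁±m₁, j₂±m₂, J±M) = (0,4,2,1,2,5)
P² = 2304/7
sum k=0..0:
  [0] +1/48 = 1/48
S = 1/48
C² = P²·S² = 1/7 ; C = +0.377964

+√(1/7) ≈ +0.377964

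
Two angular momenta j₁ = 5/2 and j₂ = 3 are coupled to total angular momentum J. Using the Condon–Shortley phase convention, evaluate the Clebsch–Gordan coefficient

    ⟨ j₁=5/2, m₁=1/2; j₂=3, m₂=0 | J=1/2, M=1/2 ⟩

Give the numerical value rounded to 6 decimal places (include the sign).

√[2·5!0!1!/7! · 3!2!3!3!1!0!] = √(144/7)
  +(−1)^2/∏(2,3,0,1,0,0)! = 1/12  (running 1/12)
⟨..|..⟩ = √(144/7)·(1/12) = +0.377964

+√(1/7) ≈ +0.377964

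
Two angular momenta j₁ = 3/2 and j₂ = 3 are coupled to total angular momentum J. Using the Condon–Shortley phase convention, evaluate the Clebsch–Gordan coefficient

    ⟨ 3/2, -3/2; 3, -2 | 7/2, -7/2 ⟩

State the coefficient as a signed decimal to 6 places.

-0.577350  (= −√(1/3))

j₁+j₂−J=1  J+j₁−j₂=2  J−j₁+j₂=5  j₁+j₂+J+1=9
(j₁±m₁, j₂±m₂, J±M) = (0,3,1,5,0,7)
P² = 19200
sum k=1..1:
  [1] −1/240 = -1/240
S = -1/240
C² = P²·S² = 1/3 ; C = -0.577350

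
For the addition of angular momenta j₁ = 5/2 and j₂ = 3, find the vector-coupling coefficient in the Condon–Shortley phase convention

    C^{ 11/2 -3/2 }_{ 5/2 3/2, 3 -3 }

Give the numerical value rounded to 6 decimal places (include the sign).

triangle: 0!×5!×6!/12! = 86400/479001600
(j±m)!: 4!×1!×0!×6!×4!×7! = 2090188800
prefactor² = (2J+1)×Δ×N² = 49766400/11
  k=0: +1/(0!×0!×1!×0!×4!×6!) = 1/17280
Σ = 1/17280  ⇒  CG² = 49766400/11×1/17280² = 1/66
CG = +√(1/66) = +0.123091

+0.123091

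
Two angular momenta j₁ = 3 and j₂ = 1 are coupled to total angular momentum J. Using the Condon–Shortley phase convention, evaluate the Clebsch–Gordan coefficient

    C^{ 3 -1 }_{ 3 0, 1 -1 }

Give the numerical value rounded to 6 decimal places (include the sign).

triangle: 1!×5!×1!/8! = 120/40320
(j±m)!: 3!×3!×0!×2!×2!×4! = 3456
prefactor² = (2J+1)×Δ×N² = 72
  k=0: +1/(0!×1!×3!×0!×2!×1!) = 1/12
Σ = 1/12  ⇒  CG² = 72×1/12² = 1/2
CG = +√(1/2) = +0.707107

+√(1/2) ≈ +0.707107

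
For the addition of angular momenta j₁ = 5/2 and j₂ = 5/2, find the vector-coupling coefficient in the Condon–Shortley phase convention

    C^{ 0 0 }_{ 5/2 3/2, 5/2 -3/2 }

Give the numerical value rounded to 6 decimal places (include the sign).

j₁+j₂−J=5  J+j₁−j₂=0  J−j₁+j₂=0  j₁+j₂+J+1=6
(j₁±m₁, j₂±m₂, J±M) = (4,1,1,4,0,0)
P² = 96
sum k=1..1:
  [1] −1/24 = -1/24
S = -1/24
C² = P²·S² = 1/6 ; C = -0.408248

−√(1/6) = -0.408248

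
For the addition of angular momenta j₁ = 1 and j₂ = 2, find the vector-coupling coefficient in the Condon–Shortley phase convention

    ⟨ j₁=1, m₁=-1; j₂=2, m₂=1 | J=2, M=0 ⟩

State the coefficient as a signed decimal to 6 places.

-0.707107

triangle: 1!*1!*3!/6! = 6/720
(j±m)!: 0!*2!*3!*1!*2!*2! = 48
prefactor² = (2J+1)*Δ*N² = 2
  k=1: −1/(1!*0!*1!*2!*0!*1!) = -1/2
Σ = -1/2  ⇒  CG² = 2*(-1/2)² = 1/2
CG = −√(1/2) = -0.707107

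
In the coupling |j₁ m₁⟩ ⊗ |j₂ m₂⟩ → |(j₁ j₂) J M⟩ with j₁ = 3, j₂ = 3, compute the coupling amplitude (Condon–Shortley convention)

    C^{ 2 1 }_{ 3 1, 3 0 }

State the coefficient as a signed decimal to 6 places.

triangle: 4!×2!×2!/9! = 96/362880
(j±m)!: 4!×2!×3!×3!×3!×1! = 10368
prefactor² = (2J+1)×Δ×N² = 96/7
  k=1: −1/(1!×3!×1!×2!×1!×0!) = -1/12
  k=2: +1/(2!×2!×0!×1!×2!×1!) = 1/8
Σ = 1/24  ⇒  CG² = 96/7×1/24² = 1/42
CG = +√(1/42) = +0.154303

+0.154303  (= +√(1/42))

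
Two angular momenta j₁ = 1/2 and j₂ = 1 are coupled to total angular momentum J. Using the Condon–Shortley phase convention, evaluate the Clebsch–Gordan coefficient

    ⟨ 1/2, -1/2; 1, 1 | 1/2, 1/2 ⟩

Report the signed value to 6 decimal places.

triangle: 1!*0!*1!/3! = 1/6
(j±m)!: 0!*1!*2!*0!*1!*0! = 2
prefactor² = (2J+1)*Δ*N² = 2/3
  k=1: −1/(1!*0!*0!*1!*0!*0!) = -1
Σ = -1  ⇒  CG² = 2/3*(-1)² = 2/3
CG = −√(2/3) = -0.816497

-0.816497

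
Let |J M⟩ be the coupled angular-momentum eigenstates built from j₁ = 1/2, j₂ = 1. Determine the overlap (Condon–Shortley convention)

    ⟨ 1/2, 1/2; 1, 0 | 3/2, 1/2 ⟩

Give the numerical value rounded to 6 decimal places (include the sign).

triangle: 0!*1!*2!/4! = 2/24
(j±m)!: 1!*0!*1!*1!*2!*1! = 2
prefactor² = (2J+1)*Δ*N² = 2/3
  k=0: +1/(0!*0!*0!*1!*1!*1!) = 1
Σ = 1  ⇒  CG² = 2/3*1² = 2/3
CG = +√(2/3) = +0.816497

+√(2/3) ≈ +0.816497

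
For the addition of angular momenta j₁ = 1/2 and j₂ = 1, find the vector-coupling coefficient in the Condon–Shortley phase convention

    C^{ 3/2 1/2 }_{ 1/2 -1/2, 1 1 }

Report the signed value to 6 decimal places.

√[4·0!1!2!/4! · 0!1!2!0!2!1!] = √(4/3)
  +(−1)^0/∏(0,0,1,2,0,0)! = 1/2  (running 1/2)
⟨..|..⟩ = √(4/3)·(1/2) = +0.577350

+0.577350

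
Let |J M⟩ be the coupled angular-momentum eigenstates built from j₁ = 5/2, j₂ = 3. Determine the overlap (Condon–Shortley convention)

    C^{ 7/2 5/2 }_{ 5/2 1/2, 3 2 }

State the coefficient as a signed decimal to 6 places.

-0.178174

√[8·2!3!4!/10! · 3!2!5!1!6!1!] = √(4608/7)
  +(−1)^1/∏(1,1,1,4,2,0)! = -1/48  (running -1/48)
  +(−1)^2/∏(2,0,0,3,3,1)! = 1/72  (running -1/144)
⟨..|..⟩ = √(4608/7)·(-1/144) = -0.178174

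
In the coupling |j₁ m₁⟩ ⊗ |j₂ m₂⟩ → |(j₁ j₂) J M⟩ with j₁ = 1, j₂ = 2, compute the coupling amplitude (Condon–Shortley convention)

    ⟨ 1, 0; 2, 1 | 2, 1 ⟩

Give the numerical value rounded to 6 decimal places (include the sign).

−√(1/6) ≈ -0.408248

j₁+j₂−J=1  J+j₁−j₂=1  J−j₁+j₂=3  j₁+j₂+J+1=6
(j₁±m₁, j₂±m₂, J±M) = (1,1,3,1,3,1)
P² = 3/2
sum k=0..1:
  [0] +1/6 = 1/6
  [1] −1/2 = -1/2
S = -1/3
C² = P²·S² = 1/6 ; C = -0.408248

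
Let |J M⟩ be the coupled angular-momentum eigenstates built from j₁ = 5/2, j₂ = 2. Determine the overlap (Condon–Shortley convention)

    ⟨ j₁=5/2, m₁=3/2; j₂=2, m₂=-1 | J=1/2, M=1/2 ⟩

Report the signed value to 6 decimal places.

-0.516398  (= −√(4/15))

triangle: 4!×1!×0!/6! = 24/720
(j±m)!: 4!×1!×1!×3!×1!×0! = 144
prefactor² = (2J+1)×Δ×N² = 48/5
  k=1: −1/(1!×3!×0!×0!×1!×0!) = -1/6
Σ = -1/6  ⇒  CG² = 48/5×(-1/6)² = 4/15
CG = −√(4/15) = -0.516398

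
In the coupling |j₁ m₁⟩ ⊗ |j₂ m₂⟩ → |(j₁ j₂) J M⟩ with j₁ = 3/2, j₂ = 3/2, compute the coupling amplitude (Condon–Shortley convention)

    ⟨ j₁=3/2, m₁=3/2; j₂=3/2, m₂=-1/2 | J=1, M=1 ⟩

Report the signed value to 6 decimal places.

j₁+j₂−J=2  J+j₁−j₂=1  J−j₁+j₂=1  j₁+j₂+J+1=5
(j₁±m₁, j₂±m₂, J±M) = (3,0,1,2,2,0)
P² = 6/5
sum k=0..0:
  [0] +1/2 = 1/2
S = 1/2
C² = P²·S² = 3/10 ; C = +0.547723

+0.547723  (= +√(3/10))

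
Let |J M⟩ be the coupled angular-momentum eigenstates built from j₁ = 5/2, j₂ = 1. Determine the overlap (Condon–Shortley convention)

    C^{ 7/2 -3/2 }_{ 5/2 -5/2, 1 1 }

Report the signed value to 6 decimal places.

j₁+j₂−J=0  J+j₁−j₂=5  J−j₁+j₂=2  j₁+j₂+J+1=8
(j₁±m₁, j₂±m₂, J±M) = (0,5,2,0,2,5)
P² = 19200/7
sum k=0..0:
  [0] +1/240 = 1/240
S = 1/240
C² = P²·S² = 1/21 ; C = +0.218218

+0.218218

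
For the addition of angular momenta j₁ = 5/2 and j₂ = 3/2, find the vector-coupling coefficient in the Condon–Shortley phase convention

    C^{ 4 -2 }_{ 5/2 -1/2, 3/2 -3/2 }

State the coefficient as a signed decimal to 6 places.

+√(5/14) ≈ +0.597614

triangle: 0!×5!×3!/9! = 720/362880
(j±m)!: 2!×3!×0!×3!×2!×6! = 103680
prefactor² = (2J+1)×Δ×N² = 12960/7
  k=0: +1/(0!×0!×3!×0!×2!×3!) = 1/72
Σ = 1/72  ⇒  CG² = 12960/7×1/72² = 5/14
CG = +√(5/14) = +0.597614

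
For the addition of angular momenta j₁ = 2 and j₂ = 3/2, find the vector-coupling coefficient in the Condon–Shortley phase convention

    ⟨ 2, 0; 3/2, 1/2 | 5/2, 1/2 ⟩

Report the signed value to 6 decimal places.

triangle: 1!×3!×2!/7! = 12/5040
(j±m)!: 2!×2!×2!×1!×3!×2! = 96
prefactor² = (2J+1)×Δ×N² = 48/35
  k=0: +1/(0!×1!×2!×2!×1!×0!) = 1/4
  k=1: −1/(1!×0!×1!×1!×2!×1!) = -1/2
Σ = -1/4  ⇒  CG² = 48/35×(-1/4)² = 3/35
CG = −√(3/35) = -0.292770

−√(3/35) ≈ -0.292770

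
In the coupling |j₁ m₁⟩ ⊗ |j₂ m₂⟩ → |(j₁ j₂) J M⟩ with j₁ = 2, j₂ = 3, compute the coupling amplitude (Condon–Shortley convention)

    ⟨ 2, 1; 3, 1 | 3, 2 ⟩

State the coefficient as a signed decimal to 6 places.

−√(1/4) = -0.500000

√[7·2!2!4!/9! · 3!1!4!2!5!1!] = √(64)
  +(−1)^0/∏(0,2,1,4,1,0)! = 1/48  (running 1/48)
  +(−1)^1/∏(1,1,0,3,2,1)! = -1/12  (running -1/16)
⟨..|..⟩ = √(64)·(-1/16) = -0.500000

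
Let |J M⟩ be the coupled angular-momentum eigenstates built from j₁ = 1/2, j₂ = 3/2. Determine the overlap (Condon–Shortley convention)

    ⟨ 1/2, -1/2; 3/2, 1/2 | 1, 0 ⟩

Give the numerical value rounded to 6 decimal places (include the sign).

j₁+j₂−J=1  J+j₁−j₂=0  J−j₁+j₂=2  j₁+j₂+J+1=4
(j₁±m₁, j₂±m₂, J±M) = (0,1,2,1,1,1)
P² = 1/2
sum k=1..1:
  [1] −1/1 = -1
S = -1
C² = P²·S² = 1/2 ; C = -0.707107

-0.707107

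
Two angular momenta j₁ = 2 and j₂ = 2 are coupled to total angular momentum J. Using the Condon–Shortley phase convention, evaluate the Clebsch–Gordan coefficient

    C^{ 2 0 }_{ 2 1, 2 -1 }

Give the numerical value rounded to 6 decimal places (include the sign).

j₁+j₂−J=2  J+j₁−j₂=2  J−j₁+j₂=2  j₁+j₂+J+1=7
(j₁±m₁, j₂±m₂, J±M) = (3,1,1,3,2,2)
P² = 8/7
sum k=0..1:
  [0] +1/2 = 1/2
  [1] −1/4 = -1/4
S = 1/4
C² = P²·S² = 1/14 ; C = +0.267261

+0.267261  (= +√(1/14))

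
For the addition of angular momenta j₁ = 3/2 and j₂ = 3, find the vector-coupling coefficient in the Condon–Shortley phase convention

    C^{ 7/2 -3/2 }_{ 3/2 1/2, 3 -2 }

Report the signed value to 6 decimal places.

√[8·1!2!5!/9! · 2!1!1!5!2!5!] = √(6400/21)
  +(−1)^0/∏(0,1,1,1,1,4)! = 1/24  (running 1/24)
  +(−1)^1/∏(1,0,0,0,2,5)! = -1/240  (running 3/80)
⟨..|..⟩ = √(6400/21)·(3/80) = +0.654654

+√(3/7) = +0.654654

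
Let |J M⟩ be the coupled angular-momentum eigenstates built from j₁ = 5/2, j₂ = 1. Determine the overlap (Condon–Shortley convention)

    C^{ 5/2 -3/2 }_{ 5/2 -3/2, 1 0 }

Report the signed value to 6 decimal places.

-0.507093  (= −√(9/35))

triangle: 1!*4!*1!/7! = 24/5040
(j±m)!: 1!*4!*1!*1!*1!*4! = 576
prefactor² = (2J+1)*Δ*N² = 576/35
  k=0: +1/(0!*1!*4!*1!*0!*0!) = 1/24
  k=1: −1/(1!*0!*3!*0!*1!*1!) = -1/6
Σ = -1/8  ⇒  CG² = 576/35*(-1/8)² = 9/35
CG = −√(9/35) = -0.507093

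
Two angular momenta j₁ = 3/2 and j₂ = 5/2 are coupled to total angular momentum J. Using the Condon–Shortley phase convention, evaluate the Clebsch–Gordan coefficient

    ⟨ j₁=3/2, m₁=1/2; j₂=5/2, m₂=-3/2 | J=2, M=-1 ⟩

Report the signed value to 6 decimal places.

+√(1/42) ≈ +0.154303

triangle: 2!×1!×3!/7! = 12/5040
(j±m)!: 2!×1!×1!×4!×1!×3! = 288
prefactor² = (2J+1)×Δ×N² = 24/7
  k=0: +1/(0!×2!×1!×1!×0!×2!) = 1/4
  k=1: −1/(1!×1!×0!×0!×1!×3!) = -1/6
Σ = 1/12  ⇒  CG² = 24/7×1/12² = 1/42
CG = +√(1/42) = +0.154303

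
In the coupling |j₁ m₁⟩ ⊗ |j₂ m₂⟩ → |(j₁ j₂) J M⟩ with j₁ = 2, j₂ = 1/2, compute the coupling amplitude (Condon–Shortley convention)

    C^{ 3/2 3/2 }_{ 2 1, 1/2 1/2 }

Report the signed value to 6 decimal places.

-0.447214

triangle: 1!×3!×0!/5! = 6/120
(j±m)!: 3!×1!×1!×0!×3!×0! = 36
prefactor² = (2J+1)×Δ×N² = 36/5
  k=1: −1/(1!×0!×0!×0!×3!×0!) = -1/6
Σ = -1/6  ⇒  CG² = 36/5×(-1/6)² = 1/5
CG = −√(1/5) = -0.447214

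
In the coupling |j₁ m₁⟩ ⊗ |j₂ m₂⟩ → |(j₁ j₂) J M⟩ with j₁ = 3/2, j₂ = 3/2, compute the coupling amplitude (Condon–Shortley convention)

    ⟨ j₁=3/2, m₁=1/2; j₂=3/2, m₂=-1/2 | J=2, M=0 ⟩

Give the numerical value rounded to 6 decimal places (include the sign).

j₁+j₂−J=1  J+j₁−j₂=2  J−j₁+j₂=2  j₁+j₂+J+1=6
(j₁±m₁, j₂±m₂, J±M) = (2,1,1,2,2,2)
P² = 4/9
sum k=0..1:
  [0] +1/1 = 1
  [1] −1/4 = -1/4
S = 3/4
C² = P²·S² = 1/4 ; C = +0.500000

+0.500000  (= +√(1/4))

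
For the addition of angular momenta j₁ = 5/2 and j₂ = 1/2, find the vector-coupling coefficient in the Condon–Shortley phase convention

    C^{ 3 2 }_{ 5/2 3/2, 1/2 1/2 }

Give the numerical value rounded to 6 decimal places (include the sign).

j₁+j₂−J=0  J+j₁−j₂=5  J−j₁+j₂=1  j₁+j₂+J+1=7
(j₁±m₁, j₂±m₂, J±M) = (4,1,1,0,5,1)
P² = 480
sum k=0..0:
  [0] +1/24 = 1/24
S = 1/24
C² = P²·S² = 5/6 ; C = +0.912871

+√(5/6) = +0.912871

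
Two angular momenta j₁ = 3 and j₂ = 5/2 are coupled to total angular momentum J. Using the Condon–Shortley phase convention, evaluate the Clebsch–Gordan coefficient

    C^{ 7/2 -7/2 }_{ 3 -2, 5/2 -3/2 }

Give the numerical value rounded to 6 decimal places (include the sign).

j₁+j₂−J=2  J+j₁−j₂=4  J−j₁+j₂=3  j₁+j₂+J+1=10
(j₁±m₁, j₂±m₂, J±M) = (1,5,1,4,0,7)
P² = 9216
sum k=1..1:
  [1] −1/144 = -1/144
S = -1/144
C² = P²·S² = 4/9 ; C = -0.666667

-0.666667  (= −√(4/9))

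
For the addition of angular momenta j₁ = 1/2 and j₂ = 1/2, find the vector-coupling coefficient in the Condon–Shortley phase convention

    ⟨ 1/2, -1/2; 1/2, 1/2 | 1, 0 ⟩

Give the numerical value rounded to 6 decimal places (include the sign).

triangle: 0!·1!·1!/3! = 1/6
(j±m)!: 0!·1!·1!·0!·1!·1! = 1
prefactor² = (2J+1)·Δ·N² = 1/2
  k=0: +1/(0!·0!·1!·1!·0!·0!) = 1
Σ = 1  ⇒  CG² = 1/2·1² = 1/2
CG = +√(1/2) = +0.707107

+0.707107  (= +√(1/2))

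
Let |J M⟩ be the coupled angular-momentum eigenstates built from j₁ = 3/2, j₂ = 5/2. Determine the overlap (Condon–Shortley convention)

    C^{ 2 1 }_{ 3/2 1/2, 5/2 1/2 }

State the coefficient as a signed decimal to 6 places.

triangle: 2!×1!×3!/7! = 12/5040
(j±m)!: 2!×1!×3!×2!×3!×1! = 144
prefactor² = (2J+1)×Δ×N² = 12/7
  k=0: +1/(0!×2!×1!×3!×0!×0!) = 1/12
  k=1: −1/(1!×1!×0!×2!×1!×1!) = -1/2
Σ = -5/12  ⇒  CG² = 12/7×(-5/12)² = 25/84
CG = −√(25/84) = -0.545545

-0.545545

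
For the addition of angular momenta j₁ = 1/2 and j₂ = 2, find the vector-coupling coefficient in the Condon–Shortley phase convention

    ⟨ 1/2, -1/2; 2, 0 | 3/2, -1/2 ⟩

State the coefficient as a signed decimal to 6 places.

-0.632456  (= −√(2/5))

j₁+j₂−J=1  J+j₁−j₂=0  J−j₁+j₂=3  j₁+j₂+J+1=5
(j₁±m₁, j₂±m₂, J±M) = (0,1,2,2,1,2)
P² = 8/5
sum k=1..1:
  [1] −1/2 = -1/2
S = -1/2
C² = P²·S² = 2/5 ; C = -0.632456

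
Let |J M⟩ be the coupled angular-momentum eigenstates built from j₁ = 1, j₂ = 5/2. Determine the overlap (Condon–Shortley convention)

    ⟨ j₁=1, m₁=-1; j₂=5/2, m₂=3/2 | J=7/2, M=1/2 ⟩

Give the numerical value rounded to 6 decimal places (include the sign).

+0.377964

triangle: 0!×2!×5!/8! = 240/40320
(j±m)!: 0!×2!×4!×1!×4!×3! = 6912
prefactor² = (2J+1)×Δ×N² = 2304/7
  k=0: +1/(0!×0!×2!×4!×0!×1!) = 1/48
Σ = 1/48  ⇒  CG² = 2304/7×1/48² = 1/7
CG = +√(1/7) = +0.377964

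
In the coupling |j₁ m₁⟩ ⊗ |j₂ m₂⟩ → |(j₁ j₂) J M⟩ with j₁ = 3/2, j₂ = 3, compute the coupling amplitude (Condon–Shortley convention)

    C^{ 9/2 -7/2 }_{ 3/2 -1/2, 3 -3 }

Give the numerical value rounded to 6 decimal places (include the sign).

+√(1/3) ≈ +0.577350

triangle: 0!×3!×6!/10! = 4320/3628800
(j±m)!: 1!×2!×0!×6!×1!×8! = 58060800
prefactor² = (2J+1)×Δ×N² = 691200
  k=0: +1/(0!×0!×2!×0!×1!×6!) = 1/1440
Σ = 1/1440  ⇒  CG² = 691200×1/1440² = 1/3
CG = +√(1/3) = +0.577350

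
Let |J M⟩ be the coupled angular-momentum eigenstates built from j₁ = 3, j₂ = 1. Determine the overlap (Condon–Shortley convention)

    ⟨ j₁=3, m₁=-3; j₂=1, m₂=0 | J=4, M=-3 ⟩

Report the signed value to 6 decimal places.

+√(1/4) = +0.500000

√[9·0!6!2!/9! · 0!6!1!1!1!7!] = √(129600)
  +(−1)^0/∏(0,0,6,1,0,1)! = 1/720  (running 1/720)
⟨..|..⟩ = √(129600)·(1/720) = +0.500000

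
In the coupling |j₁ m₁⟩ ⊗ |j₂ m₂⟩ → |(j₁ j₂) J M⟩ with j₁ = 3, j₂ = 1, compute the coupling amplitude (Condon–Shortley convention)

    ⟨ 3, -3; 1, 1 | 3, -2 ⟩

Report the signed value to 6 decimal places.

-0.500000  (= −√(1/4))

√[7·1!5!1!/8! · 0!6!2!0!1!5!] = √(3600)
  +(−1)^1/∏(1,0,5,1,0,0)! = -1/120  (running -1/120)
⟨..|..⟩ = √(3600)·(-1/120) = -0.500000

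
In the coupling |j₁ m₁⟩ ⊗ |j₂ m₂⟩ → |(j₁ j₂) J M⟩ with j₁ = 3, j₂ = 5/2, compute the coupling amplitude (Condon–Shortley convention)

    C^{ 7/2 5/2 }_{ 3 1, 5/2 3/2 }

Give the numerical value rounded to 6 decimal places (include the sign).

−√(10/63) = -0.398410

triangle: 2!*4!*3!/10! = 288/3628800
(j±m)!: 4!*2!*4!*1!*6!*1! = 829440
prefactor² = (2J+1)*Δ*N² = 18432/35
  k=1: −1/(1!*1!*1!*3!*3!*0!) = -1/36
  k=2: +1/(2!*0!*0!*2!*4!*1!) = 1/96
Σ = -5/288  ⇒  CG² = 18432/35*(-5/288)² = 10/63
CG = −√(10/63) = -0.398410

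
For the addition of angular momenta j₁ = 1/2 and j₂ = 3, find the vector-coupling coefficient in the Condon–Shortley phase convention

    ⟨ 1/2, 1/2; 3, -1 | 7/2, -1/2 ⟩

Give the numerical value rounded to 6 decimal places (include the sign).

√[8·0!1!6!/8! · 1!0!2!4!3!4!] = √(6912/7)
  +(−1)^0/∏(0,0,0,2,1,4)! = 1/48  (running 1/48)
⟨..|..⟩ = √(6912/7)·(1/48) = +0.654654

+√(3/7) = +0.654654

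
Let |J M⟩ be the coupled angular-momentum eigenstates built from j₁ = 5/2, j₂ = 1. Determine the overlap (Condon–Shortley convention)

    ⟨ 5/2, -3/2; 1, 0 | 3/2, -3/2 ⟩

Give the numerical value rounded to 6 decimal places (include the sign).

−√(4/15) ≈ -0.516398

j₁+j₂−J=2  J+j₁−j₂=3  J−j₁+j₂=0  j₁+j₂+J+1=6
(j₁±m₁, j₂±m₂, J±M) = (1,4,1,1,0,3)
P² = 48/5
sum k=1..1:
  [1] −1/6 = -1/6
S = -1/6
C² = P²·S² = 4/15 ; C = -0.516398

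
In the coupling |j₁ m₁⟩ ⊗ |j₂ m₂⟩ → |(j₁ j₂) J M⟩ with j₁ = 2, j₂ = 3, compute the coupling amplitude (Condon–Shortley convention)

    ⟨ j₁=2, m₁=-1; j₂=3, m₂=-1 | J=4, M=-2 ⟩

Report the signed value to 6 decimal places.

−√(1/28) ≈ -0.188982

triangle: 1!*3!*5!/10! = 720/3628800
(j±m)!: 1!*3!*2!*4!*2!*6! = 414720
prefactor² = (2J+1)*Δ*N² = 5184/7
  k=0: +1/(0!*1!*3!*2!*0!*3!) = 1/72
  k=1: −1/(1!*0!*2!*1!*1!*4!) = -1/48
Σ = -1/144  ⇒  CG² = 5184/7*(-1/144)² = 1/28
CG = −√(1/28) = -0.188982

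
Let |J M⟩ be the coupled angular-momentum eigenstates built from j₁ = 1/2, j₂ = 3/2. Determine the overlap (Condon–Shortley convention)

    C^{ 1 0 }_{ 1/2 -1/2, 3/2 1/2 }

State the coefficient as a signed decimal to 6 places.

−√(1/2) ≈ -0.707107

√[3·1!0!2!/4! · 0!1!2!1!1!1!] = √(1/2)
  +(−1)^1/∏(1,0,0,1,0,1)! = -1  (running -1)
⟨..|..⟩ = √(1/2)·(-1) = -0.707107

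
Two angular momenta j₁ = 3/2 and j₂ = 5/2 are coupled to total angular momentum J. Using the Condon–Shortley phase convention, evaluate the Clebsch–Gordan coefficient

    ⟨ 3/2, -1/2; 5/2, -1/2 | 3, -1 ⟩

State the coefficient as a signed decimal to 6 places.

-0.129099

triangle: 1!×2!×4!/8! = 48/40320
(j±m)!: 1!×2!×2!×3!×2!×4! = 1152
prefactor² = (2J+1)×Δ×N² = 48/5
  k=0: +1/(0!×1!×2!×2!×0!×2!) = 1/8
  k=1: −1/(1!×0!×1!×1!×1!×3!) = -1/6
Σ = -1/24  ⇒  CG² = 48/5×(-1/24)² = 1/60
CG = −√(1/60) = -0.129099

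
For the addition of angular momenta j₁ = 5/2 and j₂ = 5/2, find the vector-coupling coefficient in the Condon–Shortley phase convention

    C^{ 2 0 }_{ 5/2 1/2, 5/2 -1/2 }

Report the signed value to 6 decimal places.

−√(4/21) ≈ -0.436436

j₁+j₂−J=3  J+j₁−j₂=2  J−j₁+j₂=2  j₁+j₂+J+1=8
(j₁±m₁, j₂±m₂, J±M) = (3,2,2,3,2,2)
P² = 12/7
sum k=0..2:
  [0] +1/24 = 1/24
  [1] −1/2 = -1/2
  [2] +1/8 = 1/8
S = -1/3
C² = P²·S² = 4/21 ; C = -0.436436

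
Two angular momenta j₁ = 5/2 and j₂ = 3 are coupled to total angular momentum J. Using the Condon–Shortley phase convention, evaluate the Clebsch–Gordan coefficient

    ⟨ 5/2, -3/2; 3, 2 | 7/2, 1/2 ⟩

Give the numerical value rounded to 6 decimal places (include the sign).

+√(20/63) ≈ +0.563436

√[8·2!3!4!/10! · 1!4!5!1!4!3!] = √(9216/35)
  +(−1)^1/∏(1,1,3,4,0,0)! = -1/144  (running -1/144)
  +(−1)^2/∏(2,0,2,3,1,1)! = 1/24  (running 5/144)
⟨..|..⟩ = √(9216/35)·(5/144) = +0.563436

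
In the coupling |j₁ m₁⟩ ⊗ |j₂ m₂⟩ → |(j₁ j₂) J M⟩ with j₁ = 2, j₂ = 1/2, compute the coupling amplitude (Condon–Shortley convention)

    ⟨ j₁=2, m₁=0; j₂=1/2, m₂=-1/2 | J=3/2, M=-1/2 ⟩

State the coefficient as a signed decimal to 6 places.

+√(2/5) ≈ +0.632456

triangle: 1!×3!×0!/5! = 6/120
(j±m)!: 2!×2!×0!×1!×1!×2! = 8
prefactor² = (2J+1)×Δ×N² = 8/5
  k=0: +1/(0!×1!×2!×0!×1!×0!) = 1/2
Σ = 1/2  ⇒  CG² = 8/5×1/2² = 2/5
CG = +√(2/5) = +0.632456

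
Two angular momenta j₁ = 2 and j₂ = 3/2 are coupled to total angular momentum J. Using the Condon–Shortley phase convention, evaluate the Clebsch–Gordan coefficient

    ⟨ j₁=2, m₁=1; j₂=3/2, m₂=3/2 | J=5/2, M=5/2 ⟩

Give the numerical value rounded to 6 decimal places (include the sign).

√[6·1!3!2!/7! · 3!1!3!0!5!0!] = √(432/7)
  +(−1)^1/∏(1,0,0,2,3,0)! = -1/12  (running -1/12)
⟨..|..⟩ = √(432/7)·(-1/12) = -0.654654

−√(3/7) = -0.654654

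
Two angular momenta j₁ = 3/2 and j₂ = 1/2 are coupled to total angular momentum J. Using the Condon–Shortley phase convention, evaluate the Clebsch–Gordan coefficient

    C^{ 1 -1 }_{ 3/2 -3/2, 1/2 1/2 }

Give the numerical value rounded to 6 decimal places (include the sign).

j₁+j₂−J=1  J+j₁−j₂=2  J−j₁+j₂=0  j₁+j₂+J+1=4
(j₁±m₁, j₂±m₂, J±M) = (0,3,1,0,0,2)
P² = 3
sum k=1..1:
  [1] −1/2 = -1/2
S = -1/2
C² = P²·S² = 3/4 ; C = -0.866025

−√(3/4) ≈ -0.866025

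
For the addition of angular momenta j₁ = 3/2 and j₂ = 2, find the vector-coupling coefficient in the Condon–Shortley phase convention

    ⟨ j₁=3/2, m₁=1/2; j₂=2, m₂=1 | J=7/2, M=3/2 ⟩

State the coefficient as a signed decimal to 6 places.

+√(4/7) ≈ +0.755929

√[8·0!3!4!/8! · 2!1!3!1!5!2!] = √(576/7)
  +(−1)^0/∏(0,0,1,3,2,1)! = 1/12  (running 1/12)
⟨..|..⟩ = √(576/7)·(1/12) = +0.755929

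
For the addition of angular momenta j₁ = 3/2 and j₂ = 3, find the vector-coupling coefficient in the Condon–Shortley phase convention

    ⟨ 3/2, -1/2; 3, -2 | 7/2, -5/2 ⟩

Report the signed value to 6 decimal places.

+0.377964

j₁+j₂−J=1  J+j₁−j₂=2  J−j₁+j₂=5  j₁+j₂+J+1=9
(j₁±m₁, j₂±m₂, J±M) = (1,2,1,5,1,6)
P² = 6400/7
sum k=0..1:
  [0] +1/48 = 1/48
  [1] −1/120 = -1/120
S = 1/80
C² = P²·S² = 1/7 ; C = +0.377964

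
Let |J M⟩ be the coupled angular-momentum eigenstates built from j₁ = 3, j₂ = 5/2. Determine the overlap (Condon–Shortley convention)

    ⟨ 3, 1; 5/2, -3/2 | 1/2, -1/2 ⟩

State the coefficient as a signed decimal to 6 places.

√[2·5!1!0!/7! · 4!2!1!4!0!1!] = √(384/7)
  +(−1)^1/∏(1,4,1,0,0,0)! = -1/24  (running -1/24)
⟨..|..⟩ = √(384/7)·(-1/24) = -0.308607

-0.308607  (= −√(2/21))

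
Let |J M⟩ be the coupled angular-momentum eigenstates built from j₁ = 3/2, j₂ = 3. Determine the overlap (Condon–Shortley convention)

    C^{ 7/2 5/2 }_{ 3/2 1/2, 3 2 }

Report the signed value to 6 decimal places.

-0.377964

√[8·1!2!5!/9! · 2!1!5!1!6!1!] = √(6400/7)
  +(−1)^0/∏(0,1,1,5,1,0)! = 1/120  (running 1/120)
  +(−1)^1/∏(1,0,0,4,2,1)! = -1/48  (running -1/80)
⟨..|..⟩ = √(6400/7)·(-1/80) = -0.377964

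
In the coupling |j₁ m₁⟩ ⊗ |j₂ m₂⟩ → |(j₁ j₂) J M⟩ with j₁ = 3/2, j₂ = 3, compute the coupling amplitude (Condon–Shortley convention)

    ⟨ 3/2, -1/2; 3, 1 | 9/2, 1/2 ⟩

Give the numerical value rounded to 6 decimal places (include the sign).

+0.597614  (= +√(5/14))

√[10·0!3!6!/10! · 1!2!4!2!5!4!] = √(23040/7)
  +(−1)^0/∏(0,0,2,4,1,2)! = 1/96  (running 1/96)
⟨..|..⟩ = √(23040/7)·(1/96) = +0.597614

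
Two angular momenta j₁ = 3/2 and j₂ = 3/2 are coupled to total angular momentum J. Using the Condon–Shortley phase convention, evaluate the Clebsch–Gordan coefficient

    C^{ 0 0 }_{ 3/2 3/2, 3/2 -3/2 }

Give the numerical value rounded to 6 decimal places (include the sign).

+√(1/4) ≈ +0.500000

√[1·3!0!0!/4! · 3!0!0!3!0!0!] = √(9)
  +(−1)^0/∏(0,3,0,0,0,0)! = 1/6  (running 1/6)
⟨..|..⟩ = √(9)·(1/6) = +0.500000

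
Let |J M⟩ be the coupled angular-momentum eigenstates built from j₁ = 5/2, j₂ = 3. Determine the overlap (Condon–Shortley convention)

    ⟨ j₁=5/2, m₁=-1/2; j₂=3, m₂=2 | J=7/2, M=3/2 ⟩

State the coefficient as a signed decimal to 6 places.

+0.308607

triangle: 2!×3!×4!/10! = 288/3628800
(j±m)!: 2!×3!×5!×1!×5!×2! = 345600
prefactor² = (2J+1)×Δ×N² = 1536/7
  k=1: −1/(1!×1!×2!×4!×1!×0!) = -1/48
  k=2: +1/(2!×0!×1!×3!×2!×1!) = 1/24
Σ = 1/48  ⇒  CG² = 1536/7×1/48² = 2/21
CG = +√(2/21) = +0.308607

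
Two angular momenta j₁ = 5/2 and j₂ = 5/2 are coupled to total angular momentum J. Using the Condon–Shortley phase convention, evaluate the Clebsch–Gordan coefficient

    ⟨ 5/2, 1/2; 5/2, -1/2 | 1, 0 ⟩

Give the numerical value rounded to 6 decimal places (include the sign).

+√(1/70) ≈ +0.119523

j₁+j₂−J=4  J+j₁−j₂=1  J−j₁+j₂=1  j₁+j₂+J+1=7
(j₁±m₁, j₂±m₂, J±M) = (3,2,2,3,1,1)
P² = 72/35
sum k=1..2:
  [1] −1/6 = -1/6
  [2] +1/4 = 1/4
S = 1/12
C² = P²·S² = 1/70 ; C = +0.119523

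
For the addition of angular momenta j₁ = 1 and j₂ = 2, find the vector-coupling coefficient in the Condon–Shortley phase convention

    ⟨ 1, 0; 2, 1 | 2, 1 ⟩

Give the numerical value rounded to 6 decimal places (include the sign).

-0.408248

triangle: 1!×1!×3!/6! = 6/720
(j±m)!: 1!×1!×3!×1!×3!×1! = 36
prefactor² = (2J+1)×Δ×N² = 3/2
  k=0: +1/(0!×1!×1!×3!×0!×0!) = 1/6
  k=1: −1/(1!×0!×0!×2!×1!×1!) = -1/2
Σ = -1/3  ⇒  CG² = 3/2×(-1/3)² = 1/6
CG = −√(1/6) = -0.408248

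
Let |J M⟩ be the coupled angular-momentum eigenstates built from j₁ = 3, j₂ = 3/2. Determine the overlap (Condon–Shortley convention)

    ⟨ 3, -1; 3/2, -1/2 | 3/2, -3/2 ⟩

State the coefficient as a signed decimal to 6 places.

triangle: 3!*3!*0!/7! = 36/5040
(j±m)!: 2!*4!*1!*2!*0!*3! = 576
prefactor² = (2J+1)*Δ*N² = 576/35
  k=1: −1/(1!*2!*3!*0!*0!*0!) = -1/12
Σ = -1/12  ⇒  CG² = 576/35*(-1/12)² = 4/35
CG = −√(4/35) = -0.338062

-0.338062  (= −√(4/35))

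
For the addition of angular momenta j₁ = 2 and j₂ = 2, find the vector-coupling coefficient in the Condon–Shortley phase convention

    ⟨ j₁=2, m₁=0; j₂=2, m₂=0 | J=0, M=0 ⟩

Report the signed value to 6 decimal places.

j₁+j₂−J=4  J+j₁−j₂=0  J−j₁+j₂=0  j₁+j₂+J+1=5
(j₁±m₁, j₂±m₂, J±M) = (2,2,2,2,0,0)
P² = 16/5
sum k=2..2:
  [2] +1/4 = 1/4
S = 1/4
C² = P²·S² = 1/5 ; C = +0.447214

+√(1/5) ≈ +0.447214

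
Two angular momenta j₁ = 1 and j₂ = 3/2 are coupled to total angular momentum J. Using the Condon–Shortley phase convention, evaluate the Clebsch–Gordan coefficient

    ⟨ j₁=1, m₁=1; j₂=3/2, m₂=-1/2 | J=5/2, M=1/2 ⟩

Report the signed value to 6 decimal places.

+√(3/10) = +0.547723

√[6·0!2!3!/6! · 2!0!1!2!3!2!] = √(24/5)
  +(−1)^0/∏(0,0,0,1,2,2)! = 1/4  (running 1/4)
⟨..|..⟩ = √(24/5)·(1/4) = +0.547723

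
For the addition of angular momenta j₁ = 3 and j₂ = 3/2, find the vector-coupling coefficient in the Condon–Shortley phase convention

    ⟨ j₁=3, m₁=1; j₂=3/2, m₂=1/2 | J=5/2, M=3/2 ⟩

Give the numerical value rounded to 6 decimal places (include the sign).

−√(7/20) = -0.591608

√[6·2!4!1!/8! · 4!2!2!1!4!1!] = √(576/35)
  +(−1)^1/∏(1,1,1,1,3,0)! = -1/6  (running -1/6)
  +(−1)^2/∏(2,0,0,0,4,1)! = 1/48  (running -7/48)
⟨..|..⟩ = √(576/35)·(-7/48) = -0.591608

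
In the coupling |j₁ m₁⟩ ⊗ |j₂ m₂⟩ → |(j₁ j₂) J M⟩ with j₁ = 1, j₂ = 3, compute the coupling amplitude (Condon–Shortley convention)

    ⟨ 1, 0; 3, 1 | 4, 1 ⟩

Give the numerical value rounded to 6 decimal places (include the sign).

+0.731925

√[9·0!2!6!/9! · 1!1!4!2!5!3!] = √(8640/7)
  +(−1)^0/∏(0,0,1,4,1,2)! = 1/48  (running 1/48)
⟨..|..⟩ = √(8640/7)·(1/48) = +0.731925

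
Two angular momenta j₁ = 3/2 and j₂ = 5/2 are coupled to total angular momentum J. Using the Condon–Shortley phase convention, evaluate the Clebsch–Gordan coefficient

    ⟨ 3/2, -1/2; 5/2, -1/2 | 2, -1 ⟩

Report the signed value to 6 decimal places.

√[5·2!1!3!/7! · 1!2!2!3!1!3!] = √(12/7)
  +(−1)^1/∏(1,1,1,1,0,2)! = -1/2  (running -1/2)
  +(−1)^2/∏(2,0,0,0,1,3)! = 1/12  (running -5/12)
⟨..|..⟩ = √(12/7)·(-5/12) = -0.545545

−√(25/84) ≈ -0.545545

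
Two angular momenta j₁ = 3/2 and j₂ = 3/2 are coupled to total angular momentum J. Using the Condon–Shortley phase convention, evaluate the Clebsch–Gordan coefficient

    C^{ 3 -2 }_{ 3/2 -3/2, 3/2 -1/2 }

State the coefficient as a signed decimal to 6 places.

+√(1/2) = +0.707107

j₁+j₂−J=0  J+j₁−j₂=3  J−j₁+j₂=3  j₁+j₂+J+1=7
(j₁±m₁, j₂±m₂, J±M) = (0,3,1,2,1,5)
P² = 72
sum k=0..0:
  [0] +1/12 = 1/12
S = 1/12
C² = P²·S² = 1/2 ; C = +0.707107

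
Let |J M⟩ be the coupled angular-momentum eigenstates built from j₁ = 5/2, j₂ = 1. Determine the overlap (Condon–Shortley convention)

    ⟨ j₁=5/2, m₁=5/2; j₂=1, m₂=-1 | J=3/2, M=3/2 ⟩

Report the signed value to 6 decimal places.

+0.816497  (= +√(2/3))

√[4·2!3!0!/6! · 5!0!0!2!3!0!] = √(96)
  +(−1)^0/∏(0,2,0,0,3,0)! = 1/12  (running 1/12)
⟨..|..⟩ = √(96)·(1/12) = +0.816497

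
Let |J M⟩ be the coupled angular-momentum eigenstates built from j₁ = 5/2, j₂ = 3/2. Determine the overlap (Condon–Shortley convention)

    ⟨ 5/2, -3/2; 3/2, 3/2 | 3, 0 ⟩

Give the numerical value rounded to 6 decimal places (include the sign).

-0.547723

j₁+j₂−J=1  J+j₁−j₂=4  J−j₁+j₂=2  j₁+j₂+J+1=8
(j₁±m₁, j₂±m₂, J±M) = (1,4,3,0,3,3)
P² = 216/5
sum k=1..1:
  [1] −1/12 = -1/12
S = -1/12
C² = P²·S² = 3/10 ; C = -0.547723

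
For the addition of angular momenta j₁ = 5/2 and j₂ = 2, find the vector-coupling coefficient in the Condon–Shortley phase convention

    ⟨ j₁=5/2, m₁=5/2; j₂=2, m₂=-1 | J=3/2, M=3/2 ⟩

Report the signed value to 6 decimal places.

triangle: 3!×2!×1!/7! = 12/5040
(j±m)!: 5!×0!×1!×3!×3!×0! = 4320
prefactor² = (2J+1)×Δ×N² = 288/7
  k=0: +1/(0!×3!×0!×1!×2!×0!) = 1/12
Σ = 1/12  ⇒  CG² = 288/7×1/12² = 2/7
CG = +√(2/7) = +0.534522

+√(2/7) ≈ +0.534522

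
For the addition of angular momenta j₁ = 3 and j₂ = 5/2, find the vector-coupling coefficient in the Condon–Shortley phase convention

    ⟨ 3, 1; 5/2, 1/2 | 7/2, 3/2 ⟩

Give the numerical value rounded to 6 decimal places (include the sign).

triangle: 2!*4!*3!/10! = 288/3628800
(j±m)!: 4!*2!*3!*2!*5!*2! = 138240
prefactor² = (2J+1)*Δ*N² = 3072/35
  k=0: +1/(0!*2!*2!*3!*2!*0!) = 1/48
  k=1: −1/(1!*1!*1!*2!*3!*1!) = -1/12
  k=2: +1/(2!*0!*0!*1!*4!*2!) = 1/96
Σ = -5/96  ⇒  CG² = 3072/35*(-5/96)² = 5/21
CG = −√(5/21) = -0.487950

-0.487950  (= −√(5/21))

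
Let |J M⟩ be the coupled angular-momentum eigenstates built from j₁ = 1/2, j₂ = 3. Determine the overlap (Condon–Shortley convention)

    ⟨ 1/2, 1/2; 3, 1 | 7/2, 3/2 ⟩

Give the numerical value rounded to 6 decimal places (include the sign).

j₁+j₂−J=0  J+j₁−j₂=1  J−j₁+j₂=6  j₁+j₂+J+1=8
(j₁±m₁, j₂±m₂, J±M) = (1,0,4,2,5,2)
P² = 11520/7
sum k=0..0:
  [0] +1/48 = 1/48
S = 1/48
C² = P²·S² = 5/7 ; C = +0.845154

+√(5/7) ≈ +0.845154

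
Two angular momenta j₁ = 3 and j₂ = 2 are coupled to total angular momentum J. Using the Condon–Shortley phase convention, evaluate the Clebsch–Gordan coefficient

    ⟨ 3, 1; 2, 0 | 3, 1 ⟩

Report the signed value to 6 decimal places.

j₁+j₂−J=2  J+j₁−j₂=4  J−j₁+j₂=2  j₁+j₂+J+1=9
(j₁±m₁, j₂±m₂, J±M) = (4,2,2,2,4,2)
P² = 256/15
sum k=0..2:
  [0] +1/16 = 1/16
  [1] −1/6 = -1/6
  [2] +1/96 = 1/96
S = -3/32
C² = P²·S² = 3/20 ; C = -0.387298

-0.387298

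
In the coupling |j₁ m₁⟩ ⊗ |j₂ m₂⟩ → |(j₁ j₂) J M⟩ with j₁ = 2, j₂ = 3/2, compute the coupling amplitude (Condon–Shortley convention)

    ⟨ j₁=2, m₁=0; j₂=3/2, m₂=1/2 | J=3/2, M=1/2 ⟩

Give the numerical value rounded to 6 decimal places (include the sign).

j₁+j₂−J=2  J+j₁−j₂=2  J−j₁+j₂=1  j₁+j₂+J+1=6
(j₁±m₁, j₂±m₂, J±M) = (2,2,2,1,2,1)
P² = 16/45
sum k=1..2:
  [1] −1/1 = -1
  [2] +1/4 = 1/4
S = -3/4
C² = P²·S² = 1/5 ; C = -0.447214

-0.447214  (= −√(1/5))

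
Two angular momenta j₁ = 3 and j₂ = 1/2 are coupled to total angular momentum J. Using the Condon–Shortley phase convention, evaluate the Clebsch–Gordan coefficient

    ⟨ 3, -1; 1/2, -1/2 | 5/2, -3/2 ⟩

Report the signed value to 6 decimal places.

j₁+j₂−J=1  J+j₁−j₂=5  J−j₁+j₂=0  j₁+j₂+J+1=7
(j₁±m₁, j₂±m₂, J±M) = (2,4,0,1,1,4)
P² = 1152/7
sum k=0..0:
  [0] +1/24 = 1/24
S = 1/24
C² = P²·S² = 2/7 ; C = +0.534522

+0.534522  (= +√(2/7))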